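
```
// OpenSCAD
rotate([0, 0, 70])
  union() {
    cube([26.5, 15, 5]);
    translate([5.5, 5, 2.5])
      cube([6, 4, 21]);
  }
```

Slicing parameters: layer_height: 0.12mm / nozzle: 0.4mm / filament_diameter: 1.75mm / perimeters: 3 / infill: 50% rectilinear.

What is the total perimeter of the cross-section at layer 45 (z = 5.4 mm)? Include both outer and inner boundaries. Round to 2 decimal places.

20.00 mm

At z = 5.4 mm: the cube is not intersected at this z (z outside [0, 5]); the 6×4 cube at (5.5, 5) contributes its full rectangle (perimeter 20.00 mm); Combining (union): only the 6×4 cube at (5.5, 5) is present, so the union is just that shape — boundary = 20.00 mm; (whole slice rotated 70° about Z — lengths, areas and connectivity unchanged). Overall, the cross-section is a single solid region. Total boundary length (outer) = 20.00 mm.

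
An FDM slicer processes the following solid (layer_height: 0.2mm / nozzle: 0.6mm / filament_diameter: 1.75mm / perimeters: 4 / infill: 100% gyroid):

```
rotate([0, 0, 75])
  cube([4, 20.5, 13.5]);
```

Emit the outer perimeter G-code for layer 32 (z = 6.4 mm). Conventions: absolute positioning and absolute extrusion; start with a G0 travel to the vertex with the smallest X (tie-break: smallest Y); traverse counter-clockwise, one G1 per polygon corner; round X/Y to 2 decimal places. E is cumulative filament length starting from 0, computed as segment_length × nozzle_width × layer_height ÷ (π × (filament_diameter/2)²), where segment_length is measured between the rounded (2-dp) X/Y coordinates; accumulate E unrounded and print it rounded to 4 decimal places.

At z = 6.4 mm: the cube is present — its section is the full 4×20.5 rectangle; (whole slice rotated 75° about Z — lengths, areas and connectivity unchanged). The outline is a single polygon with 4 vertices. Extrusion per mm of travel: 0.6 × 0.2 / (π × 0.875²) = 0.049890. Accumulating E over each segment gives final E = 2.4447.

G0 X-19.80 Y5.31 Z6.40
G1 X0.00 Y0.00 E1.0227
G1 X1.04 Y3.86 E1.2222
G1 X-18.77 Y9.17 E2.2454
G1 X-19.80 Y5.31 E2.4447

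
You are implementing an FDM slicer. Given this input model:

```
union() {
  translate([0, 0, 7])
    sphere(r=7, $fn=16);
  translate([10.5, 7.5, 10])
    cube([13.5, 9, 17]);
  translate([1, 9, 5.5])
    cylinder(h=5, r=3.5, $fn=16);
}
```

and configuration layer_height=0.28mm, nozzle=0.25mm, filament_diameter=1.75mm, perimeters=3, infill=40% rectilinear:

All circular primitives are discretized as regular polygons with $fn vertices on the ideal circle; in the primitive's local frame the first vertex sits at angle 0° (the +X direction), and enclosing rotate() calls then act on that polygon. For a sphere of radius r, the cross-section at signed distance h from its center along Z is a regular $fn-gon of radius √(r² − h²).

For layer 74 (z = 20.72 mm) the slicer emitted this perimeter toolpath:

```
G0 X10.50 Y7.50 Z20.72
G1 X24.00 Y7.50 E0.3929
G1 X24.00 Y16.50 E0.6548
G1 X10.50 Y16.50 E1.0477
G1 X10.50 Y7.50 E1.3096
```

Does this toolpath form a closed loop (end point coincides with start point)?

Start point (G0): (10.50, 7.50). End point (last G1): the path returns to the start — closed.

yes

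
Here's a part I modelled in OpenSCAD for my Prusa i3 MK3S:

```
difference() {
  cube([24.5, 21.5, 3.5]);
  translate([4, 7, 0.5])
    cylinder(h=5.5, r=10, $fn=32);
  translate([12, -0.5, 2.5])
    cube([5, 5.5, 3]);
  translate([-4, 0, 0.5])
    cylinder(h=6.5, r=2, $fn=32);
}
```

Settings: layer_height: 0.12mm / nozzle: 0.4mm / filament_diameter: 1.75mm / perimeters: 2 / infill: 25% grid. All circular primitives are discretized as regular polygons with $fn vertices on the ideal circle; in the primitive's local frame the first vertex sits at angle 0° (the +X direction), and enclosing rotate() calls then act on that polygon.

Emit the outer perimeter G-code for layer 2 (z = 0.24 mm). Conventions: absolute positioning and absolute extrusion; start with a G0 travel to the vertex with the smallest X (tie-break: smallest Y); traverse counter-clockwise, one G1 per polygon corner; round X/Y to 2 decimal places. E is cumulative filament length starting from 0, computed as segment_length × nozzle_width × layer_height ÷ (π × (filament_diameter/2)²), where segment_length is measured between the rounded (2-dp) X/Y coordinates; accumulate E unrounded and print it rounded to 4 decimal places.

G0 X0.00 Y0.00 Z0.24
G1 X24.50 Y0.00 E0.4889
G1 X24.50 Y21.50 E0.9180
G1 X0.00 Y21.50 E1.4069
G1 X0.00 Y0.00 E1.8360

At z = 0.24 mm: the 24.5×21.5 cube contributes its full rectangle; the cylinder at (4, 7) does not reach this height (z outside [0.5, 6]); the cube at (12, -0.5) is absent (z outside [2.5, 5.5]); the cylinder at (-4, 0) is absent (z outside [0.5, 7]); After the difference (first − rest): none of the subtracted shapes is present at this height, so the 24.5×21.5 cube is unchanged — 1 connected region. The outline is a single polygon with 4 vertices. Extrusion per mm of travel: 0.4 × 0.12 / (π × 0.875²) = 0.019956. Accumulating E over each segment gives final E = 1.8360.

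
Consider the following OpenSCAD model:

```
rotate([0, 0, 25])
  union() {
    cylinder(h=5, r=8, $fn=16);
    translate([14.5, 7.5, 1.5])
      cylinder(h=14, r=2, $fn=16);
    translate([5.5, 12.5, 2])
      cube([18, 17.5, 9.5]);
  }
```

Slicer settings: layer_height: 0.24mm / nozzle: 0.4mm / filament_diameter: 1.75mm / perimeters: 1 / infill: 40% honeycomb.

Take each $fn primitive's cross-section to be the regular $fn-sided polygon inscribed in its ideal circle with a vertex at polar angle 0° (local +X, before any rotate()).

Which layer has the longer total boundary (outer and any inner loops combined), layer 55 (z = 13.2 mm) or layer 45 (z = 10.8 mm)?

Layer 55 (z = 13.2): the cylinder does not reach this height (z outside [0, 5]); the cylinder at (14.5, 7.5): section is a regular 16-gon, circumradius r=2 (perimeter = 2·16·2.000·sin(180°/16) = 12.49 mm); the cube at (5.5, 12.5) is not intersected at this z (z outside [2, 11.5]); Combining (union): only the r=2 cylinder at (14.5, 7.5) is present, so the union is just that shape — boundary = 12.49 mm; (rotated 25° about Z; rotation is an isometry so areas/perimeters/island counts are preserved). So its perimeter = 12.49 mm. Layer 45 (z = 10.8): the cylinder does not reach this height (z outside [0, 5]); the cylinder at (14.5, 7.5): section is a regular 16-gon, circumradius r=2 (perimeter = 2·16·2.000·sin(180°/16) = 12.49 mm); the cube at (5.5, 12.5) (footprint 18×17.5) is included at this height (perimeter 71.00 mm); Combining (union): the 2 present regions are separate (no shared area or edge), so areas and boundary lengths simply add and each stays a separate island — boundary = 83.49 mm; (rotated 25° about Z; rotation is an isometry so areas/perimeters/island counts are preserved). So its perimeter = 83.49 mm. Layer 45 is larger (83.49 vs 12.49 mm).

layer 45 (z = 10.8 mm)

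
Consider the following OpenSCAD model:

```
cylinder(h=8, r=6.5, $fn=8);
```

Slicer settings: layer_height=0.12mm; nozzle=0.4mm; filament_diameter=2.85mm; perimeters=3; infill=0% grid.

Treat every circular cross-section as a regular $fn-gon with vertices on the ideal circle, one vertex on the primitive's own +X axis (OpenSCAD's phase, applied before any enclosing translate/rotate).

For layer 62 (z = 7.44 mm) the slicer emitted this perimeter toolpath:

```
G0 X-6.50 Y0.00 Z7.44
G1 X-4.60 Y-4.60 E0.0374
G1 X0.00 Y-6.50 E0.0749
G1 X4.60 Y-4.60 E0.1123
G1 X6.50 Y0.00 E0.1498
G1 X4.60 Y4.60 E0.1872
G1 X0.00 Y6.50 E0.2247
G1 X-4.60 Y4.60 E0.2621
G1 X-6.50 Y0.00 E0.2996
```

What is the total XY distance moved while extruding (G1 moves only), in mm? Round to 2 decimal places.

39.82 mm

Sum the Euclidean lengths of each G1 segment: total = 39.82 mm.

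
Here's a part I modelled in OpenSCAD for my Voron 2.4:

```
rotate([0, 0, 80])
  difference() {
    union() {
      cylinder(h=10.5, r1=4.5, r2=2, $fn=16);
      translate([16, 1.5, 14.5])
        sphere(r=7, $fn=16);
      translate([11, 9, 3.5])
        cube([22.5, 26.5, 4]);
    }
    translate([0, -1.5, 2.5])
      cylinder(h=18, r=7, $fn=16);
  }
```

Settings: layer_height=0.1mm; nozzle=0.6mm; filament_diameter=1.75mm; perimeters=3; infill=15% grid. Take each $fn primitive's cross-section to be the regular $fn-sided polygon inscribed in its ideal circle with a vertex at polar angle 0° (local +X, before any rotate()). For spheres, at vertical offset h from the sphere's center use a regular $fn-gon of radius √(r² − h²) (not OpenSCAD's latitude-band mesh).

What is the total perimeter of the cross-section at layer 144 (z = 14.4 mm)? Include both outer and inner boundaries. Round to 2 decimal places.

43.70 mm

At z = 14.4 mm: the cone is absent (z outside [0, 10.5]); the r=7 sphere at (16, 1.5) slices to a regular 16-gon of circumradius 6.999 (√(r²−h²) with h=0.1 from center) (perimeter = 2·16·6.999·sin(180°/16) = 43.70 mm); the cube at (11, 9) is absent (z outside [3.5, 7.5]); Combining (union): only the r=7 sphere at (16, 1.5) is present, so the union is just that shape — boundary = 43.70 mm; the cylinder at (0, -1.5): section is a regular 16-gon, circumradius r=7 (perimeter = 2·16·7.000·sin(180°/16) = 43.70 mm); Subtracting the remaining from the first: starting from the result so far, the r=7 cylinder at (0, -1.5) misses the remaining region (no effect) — boundary = 43.70 mm; (whole slice rotated 80° about Z — lengths, areas and connectivity unchanged). Overall, the cross-section is a single solid region. Total boundary length (outer) = 43.70 mm.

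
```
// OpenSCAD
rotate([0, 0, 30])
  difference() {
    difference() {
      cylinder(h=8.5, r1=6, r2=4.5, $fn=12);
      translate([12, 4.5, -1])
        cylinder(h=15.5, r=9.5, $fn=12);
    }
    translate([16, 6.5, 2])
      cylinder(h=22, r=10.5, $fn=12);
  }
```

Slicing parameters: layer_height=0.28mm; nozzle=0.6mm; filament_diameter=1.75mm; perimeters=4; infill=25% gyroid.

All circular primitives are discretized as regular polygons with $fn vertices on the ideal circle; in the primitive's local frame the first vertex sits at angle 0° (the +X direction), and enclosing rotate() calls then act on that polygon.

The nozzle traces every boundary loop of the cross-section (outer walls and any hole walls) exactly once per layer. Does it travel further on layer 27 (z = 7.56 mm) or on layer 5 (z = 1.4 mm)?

layer 5 (z = 1.4 mm)

Layer 27 (z = 7.56): the cone contributes a regular 12-gon of circumradius 4.666 (interpolated between r1=6 and r2=4.5 at t=0.889) (perimeter = 2·12·4.666·sin(180°/12) = 28.98 mm); the cylinder at (12, 4.5): section is a regular 12-gon, circumradius r=9.5 (perimeter = 2·12·9.500·sin(180°/12) = 59.01 mm); Subtracting the remaining from the first: starting from the cone, the r=9.5 cylinder at (12, 4.5) partially overlaps it — only the 3.36 mm² overlap (of its 270.75 mm²) is removed, clipping the outline — boundary = 28.73 mm; the r=10.5 cylinder at (16, 6.5) contributes a regular 12-gon of circumradius 10.5 (perimeter = 2·12·10.500·sin(180°/12) = 65.22 mm); Taking the first minus the rest: starting from the result so far, the r=10.5 cylinder at (16, 6.5) misses the remaining region (no effect) — boundary = 28.73 mm; (rotated 30° about Z; rotation is an isometry so areas/perimeters/island counts are preserved). So its perimeter = 28.73 mm. Layer 5 (z = 1.4): the cone (r1=6→r2=4.5) has section circumradius 5.753 here — a regular 12-gon (perimeter = 2·12·5.753·sin(180°/12) = 35.74 mm); the r=9.5 cylinder at (12, 4.5) gives a regular 12-gon of circumradius 9.5 (constant along its height) (perimeter = 2·12·9.500·sin(180°/12) = 59.01 mm); Taking the first minus the rest: starting from the cone, the r=9.5 cylinder at (12, 4.5) partially overlaps it — only the 10.46 mm² overlap (of its 270.75 mm²) is removed, clipping the outline — boundary = 35.33 mm; the cylinder at (16, 6.5) is absent (z outside [2, 24]); Subtracting the remaining from the first: none of the subtracted shapes is present at this height, so that combined region is unchanged — boundary = 35.33 mm; (rotated 30° about Z; rotation is an isometry so areas/perimeters/island counts are preserved). So its perimeter = 35.33 mm. Layer 5 is larger (35.33 vs 28.73 mm).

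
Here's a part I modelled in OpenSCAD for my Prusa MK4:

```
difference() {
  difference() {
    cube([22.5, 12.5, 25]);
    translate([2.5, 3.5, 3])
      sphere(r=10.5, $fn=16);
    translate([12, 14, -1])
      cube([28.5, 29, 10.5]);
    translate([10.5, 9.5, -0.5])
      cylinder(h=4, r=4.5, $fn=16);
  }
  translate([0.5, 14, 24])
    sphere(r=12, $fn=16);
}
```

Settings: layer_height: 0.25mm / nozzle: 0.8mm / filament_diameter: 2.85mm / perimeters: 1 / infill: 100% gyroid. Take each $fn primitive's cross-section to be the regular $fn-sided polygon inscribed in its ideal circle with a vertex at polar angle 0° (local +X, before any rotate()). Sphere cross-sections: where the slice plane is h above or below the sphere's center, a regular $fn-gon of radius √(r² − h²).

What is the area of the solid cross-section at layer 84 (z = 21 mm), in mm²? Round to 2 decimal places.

190.10 mm²

At z = 21 mm: the 22.5×12.5 cube contributes its full rectangle (area 281.25 mm²); the sphere at (2.5, 3.5) does not reach this height (|z−center|=18.000 > r=10.5); the cube at (12, 14) does not reach this height (z outside [-1, 9.5]); the cylinder at (10.5, 9.5) is not intersected at this z (z outside [-0.5, 3.5]); After the difference (first − rest): none of the subtracted shapes is present at this height, so the 22.5×12.5 cube is unchanged — area = 281.25 mm²; the sphere at (0.5, 14): section is a regular 16-gon, circumradius = √(r²−h²) = √(12²−3²) = 11.619 (area = (16/2)·11.619²·sin(360°/16) = 413.30 mm²); Taking the first minus the rest: starting from that combined region (281.25 mm²), the r=12 sphere at (0.5, 14) partially overlaps it — only the 91.15 mm² overlap (of its 413.30 mm²) is removed, clipping the outline — area = 190.10 mm². Overall, the cross-section is a single solid region. Net area = 190.10 mm².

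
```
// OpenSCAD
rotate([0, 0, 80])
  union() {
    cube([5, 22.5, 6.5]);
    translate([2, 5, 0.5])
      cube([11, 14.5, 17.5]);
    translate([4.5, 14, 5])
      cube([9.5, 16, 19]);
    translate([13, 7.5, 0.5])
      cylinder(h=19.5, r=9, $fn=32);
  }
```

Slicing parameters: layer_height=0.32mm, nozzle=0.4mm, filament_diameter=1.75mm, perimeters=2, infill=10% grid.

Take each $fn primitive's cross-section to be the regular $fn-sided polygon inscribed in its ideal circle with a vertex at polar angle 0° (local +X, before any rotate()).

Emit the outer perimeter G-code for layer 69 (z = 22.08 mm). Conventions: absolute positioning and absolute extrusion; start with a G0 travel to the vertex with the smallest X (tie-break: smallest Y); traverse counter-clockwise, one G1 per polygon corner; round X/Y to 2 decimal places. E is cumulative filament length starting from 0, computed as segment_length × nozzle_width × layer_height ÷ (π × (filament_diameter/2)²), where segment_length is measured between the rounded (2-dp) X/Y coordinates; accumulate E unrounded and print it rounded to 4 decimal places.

At z = 22.08 mm: the cube is not intersected at this z (z outside [0, 6.5]); the cube at (2, 5) is absent (z outside [0.5, 18]); the cube at (4.5, 14) is present — its section is the full 9.5×16 rectangle; the cylinder at (13, 7.5) is absent (z outside [0.5, 20]); Merging all regions: only the 9.5×16 cube at (4.5, 14) is present, so the union is just that shape — 1 connected region; (whole slice rotated 80° about Z — lengths, areas and connectivity unchanged). The outline is a single polygon with 4 vertices. Extrusion per mm of travel: 0.4 × 0.32 / (π × 0.875²) = 0.053216. Accumulating E over each segment gives final E = 2.7138.

G0 X-28.76 Y9.64 Z22.08
G1 X-13.01 Y6.86 E0.8511
G1 X-11.36 Y16.22 E1.3569
G1 X-27.11 Y19.00 E2.2080
G1 X-28.76 Y9.64 E2.7138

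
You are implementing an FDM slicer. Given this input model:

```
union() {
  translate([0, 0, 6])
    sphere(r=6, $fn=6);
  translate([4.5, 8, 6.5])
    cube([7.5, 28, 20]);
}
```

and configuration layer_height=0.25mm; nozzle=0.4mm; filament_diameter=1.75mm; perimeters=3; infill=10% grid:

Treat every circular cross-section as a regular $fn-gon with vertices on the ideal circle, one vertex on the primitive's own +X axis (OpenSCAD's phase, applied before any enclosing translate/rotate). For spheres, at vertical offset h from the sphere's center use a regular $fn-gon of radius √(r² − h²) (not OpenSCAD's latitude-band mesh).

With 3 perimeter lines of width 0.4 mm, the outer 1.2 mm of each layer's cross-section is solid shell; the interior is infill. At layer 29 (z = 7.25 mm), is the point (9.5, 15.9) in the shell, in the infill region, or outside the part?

At z = 7.25 mm: the r=6 sphere slices to a regular 6-gon of circumradius 5.868 (√(r²−h²) with h=1.25 from center); the cube at (4.5, 8) (footprint 7.5×28) is included at this height; Taking the union: the 2 present regions are separate (no shared area or edge), so areas and boundary lengths simply add and each stays a separate island — 2 connected regions. Overall, the cross-section has 2 separate islands. The nearest boundary edge runs (12.00, 36.00)→(12.00, 8.00); distance from the point to it = 2.50 mm. (Shell/infill is judged within the island containing the point — the largest one.) The point is inside the cross-section and 2.50 mm from the nearest boundary — more than the 1.2 mm shell width (3 × 0.4), so it's in the infill interior.

infill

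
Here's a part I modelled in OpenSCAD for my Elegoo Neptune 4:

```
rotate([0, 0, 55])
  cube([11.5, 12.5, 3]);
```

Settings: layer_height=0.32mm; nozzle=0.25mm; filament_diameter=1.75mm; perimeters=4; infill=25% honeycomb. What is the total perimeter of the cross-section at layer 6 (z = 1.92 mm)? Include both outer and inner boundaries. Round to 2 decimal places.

48.00 mm

At z = 1.92 mm: the cube is present — its section is the full 11.5×12.5 rectangle (perimeter 48.00 mm); (whole slice rotated 55° about Z — lengths, areas and connectivity unchanged). Overall, the cross-section is a single solid region. Total boundary length (outer) = 48.00 mm.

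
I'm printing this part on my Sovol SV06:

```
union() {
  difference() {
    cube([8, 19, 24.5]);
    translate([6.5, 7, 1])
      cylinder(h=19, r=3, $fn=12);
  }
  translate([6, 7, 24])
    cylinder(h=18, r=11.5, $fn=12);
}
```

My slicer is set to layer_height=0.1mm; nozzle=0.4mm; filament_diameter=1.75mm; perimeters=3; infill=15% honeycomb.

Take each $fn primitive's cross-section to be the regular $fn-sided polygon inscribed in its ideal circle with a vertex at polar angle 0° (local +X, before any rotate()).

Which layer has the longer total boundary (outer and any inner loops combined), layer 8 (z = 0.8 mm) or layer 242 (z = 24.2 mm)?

layer 242 (z = 24.2 mm)

Layer 8 (z = 0.8): the 8×19 cube contributes its full rectangle (perimeter 54.00 mm); the cylinder at (6.5, 7) is absent (z outside [1, 20]); Subtracting the remaining from the first: none of the subtracted shapes is present at this height, so the 8×19 cube is unchanged — boundary = 54.00 mm; the cylinder at (6, 7) is absent (z outside [24, 42]); Taking the union: only the result so far is present, so the union is just that shape — boundary = 54.00 mm. So its perimeter = 54.00 mm. Layer 242 (z = 24.2): the cube (footprint 8×19) is included at this height (perimeter 54.00 mm); the cylinder at (6.5, 7) is absent (z outside [1, 20]); Subtracting the remaining from the first: none of the subtracted shapes is present at this height, so the 8×19 cube is unchanged — boundary = 54.00 mm; the cylinder at (6, 7): section is a regular 12-gon, circumradius r=11.5 (perimeter = 2·12·11.500·sin(180°/12) = 71.43 mm); Taking the union: the regions partially overlap (shared area 142.62 mm²), so the edge portions inside another operand are dropped and the merged outline is re-measured after clipping — boundary = 74.38 mm. So its perimeter = 74.38 mm. Layer 242 is larger (74.38 vs 54.00 mm).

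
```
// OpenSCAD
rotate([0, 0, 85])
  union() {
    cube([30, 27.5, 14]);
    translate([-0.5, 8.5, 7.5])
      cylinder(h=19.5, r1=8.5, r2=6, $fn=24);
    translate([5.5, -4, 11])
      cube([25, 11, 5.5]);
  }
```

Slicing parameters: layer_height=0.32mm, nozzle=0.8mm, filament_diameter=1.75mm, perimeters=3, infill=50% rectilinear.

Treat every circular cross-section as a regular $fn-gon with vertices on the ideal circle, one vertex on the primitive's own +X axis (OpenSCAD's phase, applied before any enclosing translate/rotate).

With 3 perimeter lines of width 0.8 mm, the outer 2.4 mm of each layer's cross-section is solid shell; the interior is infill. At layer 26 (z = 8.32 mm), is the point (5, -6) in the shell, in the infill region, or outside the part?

outside

At z = 8.32 mm: the 30×27.5 cube contributes its full rectangle; the cone at (-0.5, 8.5) contributes a regular 24-gon of circumradius 8.395 (interpolated between r1=8.5 and r2=6 at t=0.042); the cube at (5.5, -4) does not reach this height (z outside [11, 16.5]); Taking the union: the regions partially overlap (shared area 101.08 mm²), so overlapping operands fuse into one piece — 1 connected region; (whole slice rotated 85° about Z — lengths, areas and connectivity unchanged). Overall, the cross-section is a single solid region. Undo the 85° rotation: the query point maps to (-5.541, -5.504) in the un-rotated model frame. The nearest boundary edge runs (-2.67, 0.39)→(-4.70, 1.23); distance from the point to it = 6.54 mm. The point is not inside any of the regions above, so it lies outside the cross-section (6.54 mm from the nearest boundary).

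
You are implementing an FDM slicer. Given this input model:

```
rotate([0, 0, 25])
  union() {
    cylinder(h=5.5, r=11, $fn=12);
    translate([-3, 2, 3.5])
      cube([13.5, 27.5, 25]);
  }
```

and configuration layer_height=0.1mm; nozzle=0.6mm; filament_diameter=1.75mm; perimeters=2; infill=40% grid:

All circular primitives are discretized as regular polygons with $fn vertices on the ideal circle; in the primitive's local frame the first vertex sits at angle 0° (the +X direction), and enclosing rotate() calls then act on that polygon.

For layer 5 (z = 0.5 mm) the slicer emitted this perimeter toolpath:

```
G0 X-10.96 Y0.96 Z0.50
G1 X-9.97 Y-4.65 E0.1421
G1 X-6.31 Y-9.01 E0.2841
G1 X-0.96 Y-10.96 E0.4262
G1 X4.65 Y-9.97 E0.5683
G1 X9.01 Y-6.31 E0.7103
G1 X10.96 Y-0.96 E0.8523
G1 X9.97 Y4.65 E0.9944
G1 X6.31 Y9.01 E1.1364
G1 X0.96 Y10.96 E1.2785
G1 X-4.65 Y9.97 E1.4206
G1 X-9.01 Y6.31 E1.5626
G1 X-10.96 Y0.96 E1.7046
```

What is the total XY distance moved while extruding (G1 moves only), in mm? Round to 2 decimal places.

Sum the Euclidean lengths of each G1 segment: total = 68.33 mm.

68.33 mm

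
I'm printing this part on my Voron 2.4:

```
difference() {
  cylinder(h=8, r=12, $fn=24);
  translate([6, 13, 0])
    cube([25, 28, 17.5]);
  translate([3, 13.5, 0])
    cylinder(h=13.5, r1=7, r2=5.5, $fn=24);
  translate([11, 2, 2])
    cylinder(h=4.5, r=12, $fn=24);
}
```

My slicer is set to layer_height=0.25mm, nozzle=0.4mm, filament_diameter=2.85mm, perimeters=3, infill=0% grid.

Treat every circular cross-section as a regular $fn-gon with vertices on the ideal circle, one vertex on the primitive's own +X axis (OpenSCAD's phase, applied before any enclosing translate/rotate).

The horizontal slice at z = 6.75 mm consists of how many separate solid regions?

At z = 6.75 mm: the r=12 cylinder contributes a regular 24-gon of circumradius 12; the cube at (6, 13) (footprint 25×28) is included at this height; the cone at (3, 13.5) (r1=7→r2=5.5) has section circumradius 6.250 here — a regular 24-gon; the cylinder at (11, 2) is absent (z outside [2, 6.5]); Subtracting the remaining from the first: starting from the r=12 cylinder, the 25×28 cube at (6, 13) misses the remaining region (no effect); the cone at (3, 13.5) partially overlaps it — only the 32.22 mm² overlap (of its 121.32 mm²) is removed, clipping the outline — 1 connected region. The result has 1 disconnected region.

1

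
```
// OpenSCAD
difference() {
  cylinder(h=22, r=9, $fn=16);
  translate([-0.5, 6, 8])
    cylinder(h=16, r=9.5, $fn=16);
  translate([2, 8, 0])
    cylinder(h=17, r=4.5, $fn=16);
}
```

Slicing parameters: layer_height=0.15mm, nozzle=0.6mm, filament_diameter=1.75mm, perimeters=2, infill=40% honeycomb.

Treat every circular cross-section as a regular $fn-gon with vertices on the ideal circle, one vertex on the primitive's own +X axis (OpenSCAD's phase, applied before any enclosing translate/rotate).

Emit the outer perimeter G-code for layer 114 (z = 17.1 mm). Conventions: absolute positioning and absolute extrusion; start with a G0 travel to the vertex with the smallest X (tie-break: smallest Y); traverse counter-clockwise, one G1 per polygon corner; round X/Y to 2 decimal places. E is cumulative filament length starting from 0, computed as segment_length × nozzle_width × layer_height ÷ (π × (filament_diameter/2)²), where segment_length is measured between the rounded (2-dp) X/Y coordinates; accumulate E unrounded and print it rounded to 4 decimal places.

At z = 17.1 mm: the r=9 cylinder contributes a regular 16-gon of circumradius 9; the r=9.5 cylinder at (-0.5, 6) contributes a regular 16-gon of circumradius 9.5; the cylinder at (2, 8) is not intersected at this z (z outside [0, 17]); Subtracting the remaining from the first: starting from the r=9 cylinder, the r=9.5 cylinder at (-0.5, 6) partially overlaps it — only the 153.84 mm² overlap (of its 276.30 mm²) is removed, clipping the outline — 1 connected region. The outline is a single polygon with 17 vertices. Extrusion per mm of travel: 0.6 × 0.15 / (π × 0.875²) = 0.037418. Accumulating E over each segment gives final E = 2.0402.

G0 X-9.00 Y0.00 Z17.10
G1 X-8.31 Y-3.44 E0.1313
G1 X-6.36 Y-6.36 E0.2627
G1 X-3.44 Y-8.31 E0.3940
G1 X0.00 Y-9.00 E0.5253
G1 X3.44 Y-8.31 E0.6566
G1 X6.36 Y-6.36 E0.7880
G1 X8.31 Y-3.44 E0.9194
G1 X9.00 Y0.00 E1.0507
G1 X8.40 Y3.00 E1.1651
G1 X8.28 Y2.36 E1.1895
G1 X6.22 Y-0.72 E1.3281
G1 X3.14 Y-2.78 E1.4668
G1 X-0.50 Y-3.50 E1.6056
G1 X-4.14 Y-2.78 E1.7445
G1 X-7.22 Y-0.72 E1.8831
G1 X-8.70 Y1.50 E1.9829
G1 X-9.00 Y0.00 E2.0402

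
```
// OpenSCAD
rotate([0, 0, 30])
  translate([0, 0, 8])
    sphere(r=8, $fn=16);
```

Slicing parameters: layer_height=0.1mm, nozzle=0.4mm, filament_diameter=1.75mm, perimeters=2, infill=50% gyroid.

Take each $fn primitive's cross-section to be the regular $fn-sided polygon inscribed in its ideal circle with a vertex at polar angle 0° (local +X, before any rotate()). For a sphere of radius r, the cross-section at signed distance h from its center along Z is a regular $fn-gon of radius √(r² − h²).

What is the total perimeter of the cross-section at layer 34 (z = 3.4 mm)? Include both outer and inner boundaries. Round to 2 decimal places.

40.86 mm

At z = 3.4 mm: the r=8 sphere contributes a regular 16-gon of circumradius √(8²−4.6²) = 6.545 (perimeter = 2·16·6.545·sin(180°/16) = 40.86 mm); (whole slice rotated 30° about Z — lengths, areas and connectivity unchanged). Overall, the cross-section is a single solid region. Total boundary length (outer) = 40.86 mm.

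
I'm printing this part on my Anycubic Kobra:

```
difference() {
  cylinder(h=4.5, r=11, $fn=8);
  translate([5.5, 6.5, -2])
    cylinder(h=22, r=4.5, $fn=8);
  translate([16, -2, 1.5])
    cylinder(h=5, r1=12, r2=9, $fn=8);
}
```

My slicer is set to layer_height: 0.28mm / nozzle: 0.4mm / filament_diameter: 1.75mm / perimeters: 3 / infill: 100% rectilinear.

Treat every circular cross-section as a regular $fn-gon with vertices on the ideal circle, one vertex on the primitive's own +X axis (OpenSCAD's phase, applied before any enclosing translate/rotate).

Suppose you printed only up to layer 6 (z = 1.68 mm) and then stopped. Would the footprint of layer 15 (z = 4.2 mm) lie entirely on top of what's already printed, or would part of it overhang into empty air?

part overhangs

Compare the two slices. At z = 1.68: the r=11 cylinder gives a regular 8-gon of circumradius 11 (constant along its height) (area = (8/2)·11.000²·sin(360°/8) = 342.24 mm²); the cylinder at (5.5, 6.5): section is a regular 8-gon, circumradius r=4.5 (area = (8/2)·4.500²·sin(360°/8) = 57.28 mm²); the cone at (16, -2) (r1=12→r2=9) has section circumradius 11.892 here — a regular 8-gon (area = (8/2)·11.892²·sin(360°/8) = 400.00 mm²); Subtracting the remaining from the first: starting from the r=11 cylinder (342.24 mm²), the r=4.5 cylinder at (5.5, 6.5) partially overlaps it — only the 42.42 mm² overlap (of its 57.28 mm²) is removed, clipping the outline; the cone at (16, -2) partially overlaps it — only the 48.31 mm² overlap (of its 400.00 mm²) is removed, clipping the outline — area = 251.51 mm². At z = 4.2: the cylinder: section is a regular 8-gon, circumradius r=11 (area = (8/2)·11.000²·sin(360°/8) = 342.24 mm²); the r=4.5 cylinder at (5.5, 6.5) gives a regular 8-gon of circumradius 4.5 (constant along its height) (area = (8/2)·4.500²·sin(360°/8) = 57.28 mm²); the cone at (16, -2) contributes a regular 8-gon of circumradius 10.380 (interpolated between r1=12 and r2=9 at t=0.540) (area = (8/2)·10.380²·sin(360°/8) = 304.75 mm²); Subtracting the remaining from the first: starting from the r=11 cylinder (342.24 mm²), the r=4.5 cylinder at (5.5, 6.5) partially overlaps it — only the 42.42 mm² overlap (of its 57.28 mm²) is removed, clipping the outline; the cone at (16, -2) partially overlaps it — only the 32.50 mm² overlap (of its 304.75 mm²) is removed, clipping the outline — area = 267.32 mm². Checking containment: at z = 4.2 the cross-section extends beyond the z = 1.68 cross-section by about 15.81 mm².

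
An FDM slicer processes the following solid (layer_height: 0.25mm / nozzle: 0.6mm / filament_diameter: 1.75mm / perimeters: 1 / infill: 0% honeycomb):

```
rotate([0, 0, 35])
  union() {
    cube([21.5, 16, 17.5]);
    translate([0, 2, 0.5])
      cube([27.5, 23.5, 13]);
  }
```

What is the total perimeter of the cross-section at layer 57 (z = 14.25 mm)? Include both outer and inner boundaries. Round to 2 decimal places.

75.00 mm

At z = 14.25 mm: the 21.5×16 cube contributes its full rectangle (perimeter 75.00 mm); the cube at (0, 2) does not reach this height (z outside [0.5, 13.5]); Merging all regions: only the 21.5×16 cube is present, so the union is just that shape — boundary = 75.00 mm; (whole slice rotated 35° about Z — lengths, areas and connectivity unchanged). Overall, the cross-section is a single solid region. Total boundary length (outer) = 75.00 mm.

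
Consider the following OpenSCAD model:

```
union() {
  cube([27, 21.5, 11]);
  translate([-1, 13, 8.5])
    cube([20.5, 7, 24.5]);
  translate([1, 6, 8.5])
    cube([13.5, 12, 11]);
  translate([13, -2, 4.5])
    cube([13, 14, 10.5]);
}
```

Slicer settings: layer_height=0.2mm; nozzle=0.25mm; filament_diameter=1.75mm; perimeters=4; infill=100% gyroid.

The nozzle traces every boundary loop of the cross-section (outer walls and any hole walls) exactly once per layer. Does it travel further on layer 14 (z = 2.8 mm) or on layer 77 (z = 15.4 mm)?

Layer 14 (z = 2.8): the 27×21.5 cube contributes its full rectangle (perimeter 97.00 mm); the cube at (-1, 13) does not reach this height (z outside [8.5, 33]); the cube at (1, 6) is not intersected at this z (z outside [8.5, 19.5]); the cube at (13, -2) is not intersected at this z (z outside [4.5, 15]); Taking the union: only the 27×21.5 cube is present, so the union is just that shape — boundary = 97.00 mm. So its perimeter = 97.00 mm. Layer 77 (z = 15.4): the cube is absent (z outside [0, 11]); the 20.5×7 cube at (-1, 13) contributes its full rectangle (perimeter 55.00 mm); the cube at (1, 6) (footprint 13.5×12) is included at this height (perimeter 51.00 mm); the cube at (13, -2) does not reach this height (z outside [4.5, 15]); Taking the union: the regions partially overlap (shared area 67.50 mm²), so the edge portions inside another operand are dropped and the merged outline is re-measured after clipping — boundary = 69.00 mm. So its perimeter = 69.00 mm. Layer 14 is larger (97.00 vs 69.00 mm).

layer 14 (z = 2.8 mm)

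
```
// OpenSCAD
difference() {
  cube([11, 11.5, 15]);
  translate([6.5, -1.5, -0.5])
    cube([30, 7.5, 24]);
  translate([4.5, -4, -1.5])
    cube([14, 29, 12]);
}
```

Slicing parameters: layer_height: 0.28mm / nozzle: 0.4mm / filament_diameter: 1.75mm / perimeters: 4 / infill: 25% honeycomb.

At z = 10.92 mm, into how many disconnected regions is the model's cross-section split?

At z = 10.92 mm: the cube is present — its section is the full 11×11.5 rectangle; the cube at (6.5, -1.5) (footprint 30×7.5) is included at this height; the cube at (4.5, -4) is not intersected at this z (z outside [-1.5, 10.5]); After the difference (first − rest): starting from the 11×11.5 cube, the 30×7.5 cube at (6.5, -1.5) partially overlaps it — only the 27.00 mm² overlap (of its 225.00 mm²) is removed, clipping the outline — 1 connected region. The result has 1 disconnected region.

1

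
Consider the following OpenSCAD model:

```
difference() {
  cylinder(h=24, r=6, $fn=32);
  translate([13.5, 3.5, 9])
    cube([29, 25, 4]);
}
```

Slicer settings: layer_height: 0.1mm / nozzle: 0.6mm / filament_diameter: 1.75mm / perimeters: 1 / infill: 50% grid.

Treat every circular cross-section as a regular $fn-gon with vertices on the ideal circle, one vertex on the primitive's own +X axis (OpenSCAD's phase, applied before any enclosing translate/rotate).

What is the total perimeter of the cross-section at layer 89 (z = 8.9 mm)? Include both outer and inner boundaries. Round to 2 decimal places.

At z = 8.9 mm: the r=6 cylinder contributes a regular 32-gon of circumradius 6 (perimeter = 2·32·6.000·sin(180°/32) = 37.64 mm); the cube at (13.5, 3.5) does not reach this height (z outside [9, 13]); Subtracting the remaining from the first: none of the subtracted shapes is present at this height, so the r=6 cylinder is unchanged — boundary = 37.64 mm. Overall, the cross-section is a single solid region. Total boundary length (outer) = 37.64 mm.

37.64 mm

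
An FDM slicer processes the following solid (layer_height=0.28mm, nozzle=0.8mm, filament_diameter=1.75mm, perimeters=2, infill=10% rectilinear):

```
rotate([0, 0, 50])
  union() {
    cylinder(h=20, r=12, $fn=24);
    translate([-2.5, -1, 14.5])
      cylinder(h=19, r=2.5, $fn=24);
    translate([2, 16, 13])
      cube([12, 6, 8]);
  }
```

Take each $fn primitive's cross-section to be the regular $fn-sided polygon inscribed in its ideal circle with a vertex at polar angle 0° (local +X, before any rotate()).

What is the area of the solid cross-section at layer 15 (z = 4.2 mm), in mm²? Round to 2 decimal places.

At z = 4.2 mm: the cylinder: section is a regular 24-gon, circumradius r=12 (area = (24/2)·12.000²·sin(360°/24) = 447.24 mm²); the cylinder at (-2.5, -1) does not reach this height (z outside [14.5, 33.5]); the cube at (2, 16) is absent (z outside [13, 21]); Combining (union): only the r=12 cylinder is present, so the union is just that shape — area = 447.24 mm²; (whole slice rotated 50° about Z — lengths, areas and connectivity unchanged). Overall, the cross-section is a single solid region. Net area = 447.24 mm².

447.24 mm²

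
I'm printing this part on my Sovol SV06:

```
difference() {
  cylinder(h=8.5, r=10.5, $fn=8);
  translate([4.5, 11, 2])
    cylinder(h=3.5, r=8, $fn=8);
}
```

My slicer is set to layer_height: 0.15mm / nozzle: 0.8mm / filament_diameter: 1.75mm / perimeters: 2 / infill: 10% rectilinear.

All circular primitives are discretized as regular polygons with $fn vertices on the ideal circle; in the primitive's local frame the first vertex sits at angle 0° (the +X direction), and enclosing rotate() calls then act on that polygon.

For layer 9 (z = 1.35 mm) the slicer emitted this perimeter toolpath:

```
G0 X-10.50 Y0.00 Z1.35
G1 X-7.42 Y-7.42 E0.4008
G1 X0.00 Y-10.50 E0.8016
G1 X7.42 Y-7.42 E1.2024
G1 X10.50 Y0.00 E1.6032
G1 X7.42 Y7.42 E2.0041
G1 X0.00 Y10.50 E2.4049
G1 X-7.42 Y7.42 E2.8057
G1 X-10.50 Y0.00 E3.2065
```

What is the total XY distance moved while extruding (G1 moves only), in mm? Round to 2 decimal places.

64.27 mm

Sum the Euclidean lengths of each G1 segment: total = 64.27 mm.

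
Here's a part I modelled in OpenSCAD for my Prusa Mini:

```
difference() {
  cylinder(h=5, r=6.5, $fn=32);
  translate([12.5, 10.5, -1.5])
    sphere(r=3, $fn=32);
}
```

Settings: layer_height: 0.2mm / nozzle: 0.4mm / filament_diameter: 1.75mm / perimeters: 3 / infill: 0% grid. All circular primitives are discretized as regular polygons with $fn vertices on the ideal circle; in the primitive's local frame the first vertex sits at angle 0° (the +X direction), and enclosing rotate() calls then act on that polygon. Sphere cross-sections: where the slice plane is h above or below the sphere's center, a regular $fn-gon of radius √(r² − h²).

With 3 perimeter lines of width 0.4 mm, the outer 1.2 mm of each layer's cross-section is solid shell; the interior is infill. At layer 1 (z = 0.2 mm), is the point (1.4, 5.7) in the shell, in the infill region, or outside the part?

At z = 0.2 mm: the cylinder: section is a regular 32-gon, circumradius r=6.5; the sphere at (12.5, 10.5): section is a regular 32-gon, circumradius = √(r²−h²) = √(3²−1.7²) = 2.472; After the difference (first − rest): starting from the r=6.5 cylinder, the r=3 sphere at (12.5, 10.5) misses the remaining region (no effect) — 1 connected region. Overall, the cross-section is a single solid region. The nearest boundary edge runs (1.27, 6.38)→(2.49, 6.01); distance from the point to it = 0.61 mm. The point is inside the cross-section, 0.61 mm from the nearest boundary — within the 1.2 mm shell band (3 × 0.4).

shell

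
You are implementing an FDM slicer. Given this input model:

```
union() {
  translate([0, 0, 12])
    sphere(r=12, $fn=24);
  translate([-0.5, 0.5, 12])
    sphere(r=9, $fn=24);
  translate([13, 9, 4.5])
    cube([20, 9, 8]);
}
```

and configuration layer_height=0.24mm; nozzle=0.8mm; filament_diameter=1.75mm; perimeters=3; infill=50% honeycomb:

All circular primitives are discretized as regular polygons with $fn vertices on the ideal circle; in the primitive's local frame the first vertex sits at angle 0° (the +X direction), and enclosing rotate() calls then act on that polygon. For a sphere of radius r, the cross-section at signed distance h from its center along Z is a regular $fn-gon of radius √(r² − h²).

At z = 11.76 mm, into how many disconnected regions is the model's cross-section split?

At z = 11.76 mm: the r=12 sphere slices to a regular 24-gon of circumradius 11.998 (√(r²−h²) with h=0.24 from center); the sphere at (-0.5, 0.5): section is a regular 24-gon, circumradius = √(r²−h²) = √(9²−0.24²) = 8.997; the cube at (13, 9) (footprint 20×9) is included at this height; Merging all regions: the regions partially overlap (shared area 251.39 mm²), so overlapping operands fuse into one piece — 2 connected regions. The result has 2 disconnected regions.

2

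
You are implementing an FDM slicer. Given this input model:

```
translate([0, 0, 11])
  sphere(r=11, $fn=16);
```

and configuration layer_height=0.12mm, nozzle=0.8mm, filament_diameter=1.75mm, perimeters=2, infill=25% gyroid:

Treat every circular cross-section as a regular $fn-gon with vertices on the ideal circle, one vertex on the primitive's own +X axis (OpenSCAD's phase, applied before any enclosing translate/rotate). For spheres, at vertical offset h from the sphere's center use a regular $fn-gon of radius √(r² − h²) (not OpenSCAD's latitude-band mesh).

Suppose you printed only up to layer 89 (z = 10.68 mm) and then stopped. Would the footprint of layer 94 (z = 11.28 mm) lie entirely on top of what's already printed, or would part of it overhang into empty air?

Compare the two slices. At z = 10.68: the sphere: section is a regular 16-gon, circumradius = √(r²−h²) = √(11²−0.32²) = 10.995 (area = (16/2)·10.995²·sin(360°/16) = 370.12 mm²). At z = 11.28: the sphere: section is a regular 16-gon, circumradius = √(r²−h²) = √(11²−0.28²) = 10.996 (area = (16/2)·10.996²·sin(360°/16) = 370.20 mm²). Checking containment: the cross-section at z = 11.28 is a subset of the cross-section at z = 10.68.

entirely on top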